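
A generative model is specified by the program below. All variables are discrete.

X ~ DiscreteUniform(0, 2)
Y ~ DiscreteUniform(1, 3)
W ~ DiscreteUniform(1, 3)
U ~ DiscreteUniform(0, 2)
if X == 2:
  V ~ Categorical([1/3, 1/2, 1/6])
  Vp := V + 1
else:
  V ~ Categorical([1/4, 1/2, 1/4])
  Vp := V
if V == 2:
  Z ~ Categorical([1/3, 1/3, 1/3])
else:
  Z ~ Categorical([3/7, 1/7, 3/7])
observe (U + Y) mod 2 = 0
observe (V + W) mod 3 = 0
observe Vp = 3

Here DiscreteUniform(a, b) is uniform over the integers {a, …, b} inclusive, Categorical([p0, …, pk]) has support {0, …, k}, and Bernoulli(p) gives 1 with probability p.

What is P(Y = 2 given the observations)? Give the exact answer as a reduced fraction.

Enumerate traces; 12 have nonzero weight after conditioning:
  (X=2, Y=1, W=1, U=1, V=2, Z=0) weight 1/1458
  (X=2, Y=1, W=1, U=1, V=2, Z=1) weight 1/1458
  (X=2, Y=1, W=1, U=1, V=2, Z=2) weight 1/1458
  (X=2, Y=2, W=1, U=0, V=2, Z=0) weight 1/1458
  (X=2, Y=2, W=1, U=0, V=2, Z=1) weight 1/1458
  (X=2, Y=2, W=1, U=0, V=2, Z=2) weight 1/1458
  (X=2, Y=2, W=1, U=2, V=2, Z=0) weight 1/1458
  (X=2, Y=2, W=1, U=2, V=2, Z=1) weight 1/1458
  (X=2, Y=3, W=1, U=1, V=2, Z=0) weight 1/1458
  … 3 more
Group by Y:
  weight(Y=1) = 1/486
  weight(Y=2) = 1/243
  weight(Y=3) = 1/486
Total weight = 1/486 + 1/243 + 1/486 = 2/243
P(Y=1 | obs) = 1/486 / 2/243 = 1/4
P(Y=2 | obs) = 1/243 / 2/243 = 1/2
P(Y=3 | obs) = 1/486 / 2/243 = 1/4

P(Y = 2 | obs) = 1/2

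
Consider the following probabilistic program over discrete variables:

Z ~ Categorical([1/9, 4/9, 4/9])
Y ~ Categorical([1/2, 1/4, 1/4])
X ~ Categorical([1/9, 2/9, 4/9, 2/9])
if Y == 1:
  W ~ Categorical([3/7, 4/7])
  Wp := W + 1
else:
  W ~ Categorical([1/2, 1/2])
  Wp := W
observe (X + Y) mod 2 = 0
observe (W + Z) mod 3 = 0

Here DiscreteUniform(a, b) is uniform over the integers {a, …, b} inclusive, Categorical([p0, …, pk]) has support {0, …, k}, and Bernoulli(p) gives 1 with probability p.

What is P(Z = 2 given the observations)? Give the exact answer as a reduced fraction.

Enumerate traces; 12 have nonzero weight after conditioning:
  (Z=0, Y=0, X=0, W=0) weight 1/324
  (Z=0, Y=0, X=2, W=0) weight 1/81
  (Z=0, Y=1, X=1, W=0) weight 1/378
  (Z=0, Y=1, X=3, W=0) weight 1/378
  (Z=0, Y=2, X=0, W=0) weight 1/648
  (Z=0, Y=2, X=2, W=0) weight 1/162
  (Z=2, Y=0, X=0, W=1) weight 1/81
  (Z=2, Y=0, X=2, W=1) weight 4/81
  … 4 more
Group by Z:
  weight(Z=0) = 43/1512
  weight(Z=2) = 137/1134
Total weight = 43/1512 + 137/1134 = 677/4536
P(Z=0 | obs) = 43/1512 / 677/4536 = 129/677
P(Z=2 | obs) = 137/1134 / 677/4536 = 548/677

P(Z = 2 | obs) = 548/677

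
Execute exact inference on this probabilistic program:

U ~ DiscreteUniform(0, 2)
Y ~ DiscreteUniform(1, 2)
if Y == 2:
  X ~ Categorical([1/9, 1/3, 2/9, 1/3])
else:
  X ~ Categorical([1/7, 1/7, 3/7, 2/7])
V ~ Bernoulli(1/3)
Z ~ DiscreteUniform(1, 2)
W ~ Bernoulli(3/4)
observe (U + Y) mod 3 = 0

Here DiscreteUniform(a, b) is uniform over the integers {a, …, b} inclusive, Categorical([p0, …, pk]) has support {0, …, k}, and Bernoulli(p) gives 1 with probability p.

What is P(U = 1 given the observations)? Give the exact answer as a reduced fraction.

Enumerate traces; 64 have nonzero weight after conditioning:
  (U=1, Y=2, X=0, V=0, Z=1, W=0) weight 1/648
  (U=1, Y=2, X=0, V=0, Z=1, W=1) weight 1/216
  (U=1, Y=2, X=0, V=0, Z=2, W=0) weight 1/648
  (U=1, Y=2, X=0, V=0, Z=2, W=1) weight 1/216
  (U=1, Y=2, X=0, V=1, Z=1, W=0) weight 1/1296
  (U=1, Y=2, X=0, V=1, Z=1, W=1) weight 1/432
  (U=1, Y=2, X=0, V=1, Z=2, W=0) weight 1/1296
  (U=1, Y=2, X=0, V=1, Z=2, W=1) weight 1/432
  (U=2, Y=1, X=0, V=0, Z=1, W=0) weight 1/504
  … 55 more
Group by U:
  weight(U=1) = 1/6
  weight(U=2) = 1/6
Total weight = 1/6 + 1/6 = 1/3
P(U=1 | obs) = 1/6 / 1/3 = 1/2
P(U=2 | obs) = 1/6 / 1/3 = 1/2

P(U = 1 | obs) = 1/2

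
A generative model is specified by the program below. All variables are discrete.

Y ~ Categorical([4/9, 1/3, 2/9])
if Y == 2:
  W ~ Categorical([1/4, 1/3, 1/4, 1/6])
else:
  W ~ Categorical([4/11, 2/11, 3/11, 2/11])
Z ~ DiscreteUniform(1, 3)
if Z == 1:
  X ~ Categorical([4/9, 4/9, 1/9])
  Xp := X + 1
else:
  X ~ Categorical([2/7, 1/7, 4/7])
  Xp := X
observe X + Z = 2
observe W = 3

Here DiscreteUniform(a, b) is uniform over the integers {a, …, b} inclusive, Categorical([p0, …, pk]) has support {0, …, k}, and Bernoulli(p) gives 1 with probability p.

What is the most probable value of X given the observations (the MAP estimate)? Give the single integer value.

argmax_v P(X = v | obs) = 1

Enumerate traces; 6 have nonzero weight after conditioning:
  (Y=0, W=3, Z=1, X=1) weight 32/2673
  (Y=0, W=3, Z=2, X=0) weight 16/2079
  (Y=1, W=3, Z=1, X=1) weight 8/891
  (Y=1, W=3, Z=2, X=0) weight 4/693
  (Y=2, W=3, Z=1, X=1) weight 4/729
  (Y=2, W=3, Z=2, X=0) weight 2/567
Group by X:
  weight(X=0) = 106/6237
  weight(X=1) = 212/8019
Total weight = 106/6237 + 212/8019 = 2438/56133
P(X=0 | obs) = 106/6237 / 2438/56133 = 9/23
P(X=1 | obs) = 212/8019 / 2438/56133 = 14/23
argmax = 1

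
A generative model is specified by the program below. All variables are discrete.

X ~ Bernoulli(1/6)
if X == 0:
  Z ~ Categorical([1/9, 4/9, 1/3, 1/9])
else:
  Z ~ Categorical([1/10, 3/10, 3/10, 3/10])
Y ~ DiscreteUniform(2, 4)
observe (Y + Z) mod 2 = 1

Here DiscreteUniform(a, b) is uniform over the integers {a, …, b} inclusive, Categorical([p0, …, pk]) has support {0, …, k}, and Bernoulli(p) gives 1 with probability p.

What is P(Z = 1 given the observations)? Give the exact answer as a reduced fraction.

Enumerate traces; 12 have nonzero weight after conditioning:
  (X=0, Z=0, Y=3) weight 5/162
  (X=0, Z=1, Y=2) weight 10/81
  (X=0, Z=1, Y=4) weight 10/81
  (X=0, Z=2, Y=3) weight 5/54
  (X=0, Z=3, Y=2) weight 5/162
  (X=0, Z=3, Y=4) weight 5/162
  (X=1, Z=0, Y=3) weight 1/180
  (X=1, Z=1, Y=2) weight 1/60
  … 4 more
Group by Z:
  weight(Z=0) = 59/1620
  weight(Z=1) = 227/810
  weight(Z=2) = 59/540
  weight(Z=3) = 77/810
Total weight = 59/1620 + 227/810 + 59/540 + 77/810 = 211/405
P(Z=0 | obs) = 59/1620 / 211/405 = 59/844
P(Z=1 | obs) = 227/810 / 211/405 = 227/422
P(Z=2 | obs) = 59/540 / 211/405 = 177/844
P(Z=3 | obs) = 77/810 / 211/405 = 77/422

P(Z = 1 | obs) = 227/422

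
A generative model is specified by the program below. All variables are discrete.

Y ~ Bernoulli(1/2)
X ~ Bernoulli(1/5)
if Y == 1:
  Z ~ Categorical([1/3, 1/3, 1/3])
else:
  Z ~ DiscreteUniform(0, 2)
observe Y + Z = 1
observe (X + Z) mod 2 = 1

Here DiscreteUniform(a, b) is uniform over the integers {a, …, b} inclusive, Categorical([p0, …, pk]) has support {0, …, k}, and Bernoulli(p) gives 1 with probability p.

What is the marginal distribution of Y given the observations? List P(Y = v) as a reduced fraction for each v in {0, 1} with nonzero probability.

Enumerate traces; 2 have nonzero weight after conditioning:
  (Y=0, X=0, Z=1) weight 2/15
  (Y=1, X=1, Z=0) weight 1/30
Group by Y:
  weight(Y=0) = 2/15
  weight(Y=1) = 1/30
Total weight = 2/15 + 1/30 = 1/6
P(Y=0 | obs) = 2/15 / 1/6 = 4/5
P(Y=1 | obs) = 1/30 / 1/6 = 1/5

P(Y=0) = 4/5, P(Y=1) = 1/5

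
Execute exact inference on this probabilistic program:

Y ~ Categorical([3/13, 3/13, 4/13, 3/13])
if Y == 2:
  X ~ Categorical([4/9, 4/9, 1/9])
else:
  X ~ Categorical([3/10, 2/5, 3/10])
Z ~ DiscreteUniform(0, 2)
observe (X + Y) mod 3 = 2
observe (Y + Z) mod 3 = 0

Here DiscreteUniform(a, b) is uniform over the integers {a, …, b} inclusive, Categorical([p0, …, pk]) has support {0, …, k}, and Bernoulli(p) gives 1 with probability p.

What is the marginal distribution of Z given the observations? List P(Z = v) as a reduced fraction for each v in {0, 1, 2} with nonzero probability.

Enumerate traces; 4 have nonzero weight after conditioning:
  (Y=0, X=2, Z=0) weight 3/130
  (Y=1, X=1, Z=2) weight 2/65
  (Y=2, X=0, Z=1) weight 16/351
  (Y=3, X=2, Z=0) weight 3/130
Group by Z:
  weight(Z=0) = 3/65
  weight(Z=1) = 16/351
  weight(Z=2) = 2/65
Total weight = 3/65 + 16/351 + 2/65 = 43/351
P(Z=0 | obs) = 3/65 / 43/351 = 81/215
P(Z=1 | obs) = 16/351 / 43/351 = 16/43
P(Z=2 | obs) = 2/65 / 43/351 = 54/215

P(Z=0) = 81/215, P(Z=1) = 16/43, P(Z=2) = 54/215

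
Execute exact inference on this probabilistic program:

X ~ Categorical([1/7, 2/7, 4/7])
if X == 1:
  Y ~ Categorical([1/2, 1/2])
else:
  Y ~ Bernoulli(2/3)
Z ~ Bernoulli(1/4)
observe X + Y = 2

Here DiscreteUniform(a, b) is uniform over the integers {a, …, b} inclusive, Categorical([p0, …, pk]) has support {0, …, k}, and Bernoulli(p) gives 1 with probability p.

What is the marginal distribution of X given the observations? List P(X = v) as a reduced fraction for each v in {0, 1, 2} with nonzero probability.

P(X=1) = 3/7, P(X=2) = 4/7

Enumerate traces; 4 have nonzero weight after conditioning:
  (X=1, Y=1, Z=0) weight 3/28
  (X=1, Y=1, Z=1) weight 1/28
  (X=2, Y=0, Z=0) weight 1/7
  (X=2, Y=0, Z=1) weight 1/21
Group by X:
  weight(X=1) = 1/7
  weight(X=2) = 4/21
Total weight = 1/7 + 4/21 = 1/3
P(X=1 | obs) = 1/7 / 1/3 = 3/7
P(X=2 | obs) = 4/21 / 1/3 = 4/7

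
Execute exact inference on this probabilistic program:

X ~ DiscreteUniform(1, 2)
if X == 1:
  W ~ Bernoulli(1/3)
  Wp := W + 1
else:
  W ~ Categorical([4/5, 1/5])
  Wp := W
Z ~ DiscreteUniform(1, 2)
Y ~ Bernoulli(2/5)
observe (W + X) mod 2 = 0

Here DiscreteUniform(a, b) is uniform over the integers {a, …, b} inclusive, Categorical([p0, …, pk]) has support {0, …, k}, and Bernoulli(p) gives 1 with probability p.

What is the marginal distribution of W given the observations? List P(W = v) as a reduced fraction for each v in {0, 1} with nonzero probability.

Enumerate traces; 8 have nonzero weight after conditioning:
  (X=1, W=1, Z=1, Y=0) weight 1/20
  (X=1, W=1, Z=1, Y=1) weight 1/30
  (X=1, W=1, Z=2, Y=0) weight 1/20
  (X=1, W=1, Z=2, Y=1) weight 1/30
  (X=2, W=0, Z=1, Y=0) weight 3/25
  (X=2, W=0, Z=1, Y=1) weight 2/25
  (X=2, W=0, Z=2, Y=0) weight 3/25
  (X=2, W=0, Z=2, Y=1) weight 2/25
Group by W:
  weight(W=0) = 2/5
  weight(W=1) = 1/6
Total weight = 2/5 + 1/6 = 17/30
P(W=0 | obs) = 2/5 / 17/30 = 12/17
P(W=1 | obs) = 1/6 / 17/30 = 5/17

P(W=0) = 12/17, P(W=1) = 5/17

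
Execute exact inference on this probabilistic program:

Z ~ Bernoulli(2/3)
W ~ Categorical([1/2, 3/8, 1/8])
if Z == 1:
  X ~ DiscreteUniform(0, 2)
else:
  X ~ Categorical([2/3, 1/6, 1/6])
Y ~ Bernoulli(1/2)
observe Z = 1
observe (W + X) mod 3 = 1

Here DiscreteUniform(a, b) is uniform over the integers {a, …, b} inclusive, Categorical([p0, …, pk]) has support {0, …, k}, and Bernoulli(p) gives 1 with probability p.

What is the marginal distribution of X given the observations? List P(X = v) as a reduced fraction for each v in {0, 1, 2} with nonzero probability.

Enumerate traces; 6 have nonzero weight after conditioning:
  (Z=1, W=0, X=1, Y=0) weight 1/18
  (Z=1, W=0, X=1, Y=1) weight 1/18
  (Z=1, W=1, X=0, Y=0) weight 1/24
  (Z=1, W=1, X=0, Y=1) weight 1/24
  (Z=1, W=2, X=2, Y=0) weight 1/72
  (Z=1, W=2, X=2, Y=1) weight 1/72
Group by X:
  weight(X=0) = 1/12
  weight(X=1) = 1/9
  weight(X=2) = 1/36
Total weight = 1/12 + 1/9 + 1/36 = 2/9
P(X=0 | obs) = 1/12 / 2/9 = 3/8
P(X=1 | obs) = 1/9 / 2/9 = 1/2
P(X=2 | obs) = 1/36 / 2/9 = 1/8

P(X=0) = 3/8, P(X=1) = 1/2, P(X=2) = 1/8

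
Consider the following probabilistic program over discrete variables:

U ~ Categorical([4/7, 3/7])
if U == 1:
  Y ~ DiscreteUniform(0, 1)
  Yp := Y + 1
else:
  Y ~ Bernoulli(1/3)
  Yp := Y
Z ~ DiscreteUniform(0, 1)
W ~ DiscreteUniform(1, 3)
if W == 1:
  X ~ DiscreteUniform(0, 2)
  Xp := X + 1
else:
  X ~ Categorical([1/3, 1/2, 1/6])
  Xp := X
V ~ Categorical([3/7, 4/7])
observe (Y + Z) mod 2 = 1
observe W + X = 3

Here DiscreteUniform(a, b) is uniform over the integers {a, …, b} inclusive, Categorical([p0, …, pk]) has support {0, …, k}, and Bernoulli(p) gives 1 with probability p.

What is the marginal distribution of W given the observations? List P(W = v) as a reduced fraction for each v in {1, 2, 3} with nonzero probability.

Enumerate traces; 24 have nonzero weight after conditioning:
  (U=0, Y=0, Z=1, W=1, X=2, V=0) weight 4/441
  (U=0, Y=0, Z=1, W=1, X=2, V=1) weight 16/1323
  (U=0, Y=0, Z=1, W=2, X=1, V=0) weight 2/147
  (U=0, Y=0, Z=1, W=2, X=1, V=1) weight 8/441
  (U=0, Y=0, Z=1, W=3, X=0, V=0) weight 4/441
  (U=0, Y=0, Z=1, W=3, X=0, V=1) weight 16/1323
  (U=0, Y=1, Z=0, W=1, X=2, V=0) weight 2/441
  (U=0, Y=1, Z=0, W=1, X=2, V=1) weight 8/1323
  … 16 more
Group by W:
  weight(W=1) = 1/18
  weight(W=2) = 1/12
  weight(W=3) = 1/18
Total weight = 1/18 + 1/12 + 1/18 = 7/36
P(W=1 | obs) = 1/18 / 7/36 = 2/7
P(W=2 | obs) = 1/12 / 7/36 = 3/7
P(W=3 | obs) = 1/18 / 7/36 = 2/7

P(W=1) = 2/7, P(W=2) = 3/7, P(W=3) = 2/7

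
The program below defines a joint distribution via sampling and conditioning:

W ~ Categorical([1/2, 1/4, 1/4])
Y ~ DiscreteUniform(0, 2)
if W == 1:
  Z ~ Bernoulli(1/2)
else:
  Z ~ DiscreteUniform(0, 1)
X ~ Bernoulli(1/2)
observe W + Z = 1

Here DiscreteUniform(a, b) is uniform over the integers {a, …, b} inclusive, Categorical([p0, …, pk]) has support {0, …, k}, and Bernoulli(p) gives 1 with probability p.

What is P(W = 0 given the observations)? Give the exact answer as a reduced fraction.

P(W = 0 | obs) = 2/3

Enumerate traces; 12 have nonzero weight after conditioning:
  (W=0, Y=0, Z=1, X=0) weight 1/24
  (W=0, Y=0, Z=1, X=1) weight 1/24
  (W=0, Y=1, Z=1, X=0) weight 1/24
  (W=0, Y=1, Z=1, X=1) weight 1/24
  (W=0, Y=2, Z=1, X=0) weight 1/24
  (W=0, Y=2, Z=1, X=1) weight 1/24
  (W=1, Y=0, Z=0, X=0) weight 1/48
  (W=1, Y=0, Z=0, X=1) weight 1/48
  … 4 more
Group by W:
  weight(W=0) = 1/4
  weight(W=1) = 1/8
Total weight = 1/4 + 1/8 = 3/8
P(W=0 | obs) = 1/4 / 3/8 = 2/3
P(W=1 | obs) = 1/8 / 3/8 = 1/3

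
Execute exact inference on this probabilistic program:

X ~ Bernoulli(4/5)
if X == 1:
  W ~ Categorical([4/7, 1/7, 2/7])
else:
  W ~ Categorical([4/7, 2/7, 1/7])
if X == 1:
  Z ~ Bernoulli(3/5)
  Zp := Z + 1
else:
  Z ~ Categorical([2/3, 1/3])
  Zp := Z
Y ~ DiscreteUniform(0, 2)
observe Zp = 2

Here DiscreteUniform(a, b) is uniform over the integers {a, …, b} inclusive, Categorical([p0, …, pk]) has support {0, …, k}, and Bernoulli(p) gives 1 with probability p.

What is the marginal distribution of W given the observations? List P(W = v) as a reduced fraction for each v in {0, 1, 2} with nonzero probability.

P(W=0) = 4/7, P(W=1) = 1/7, P(W=2) = 2/7

Enumerate traces; 9 have nonzero weight after conditioning:
  (X=1, W=0, Z=1, Y=0) weight 16/175
  (X=1, W=0, Z=1, Y=1) weight 16/175
  (X=1, W=0, Z=1, Y=2) weight 16/175
  (X=1, W=1, Z=1, Y=0) weight 4/175
  (X=1, W=1, Z=1, Y=1) weight 4/175
  (X=1, W=1, Z=1, Y=2) weight 4/175
  (X=1, W=2, Z=1, Y=0) weight 8/175
  (X=1, W=2, Z=1, Y=1) weight 8/175
  … 1 more
Group by W:
  weight(W=0) = 48/175
  weight(W=1) = 12/175
  weight(W=2) = 24/175
Total weight = 48/175 + 12/175 + 24/175 = 12/25
P(W=0 | obs) = 48/175 / 12/25 = 4/7
P(W=1 | obs) = 12/175 / 12/25 = 1/7
P(W=2 | obs) = 24/175 / 12/25 = 2/7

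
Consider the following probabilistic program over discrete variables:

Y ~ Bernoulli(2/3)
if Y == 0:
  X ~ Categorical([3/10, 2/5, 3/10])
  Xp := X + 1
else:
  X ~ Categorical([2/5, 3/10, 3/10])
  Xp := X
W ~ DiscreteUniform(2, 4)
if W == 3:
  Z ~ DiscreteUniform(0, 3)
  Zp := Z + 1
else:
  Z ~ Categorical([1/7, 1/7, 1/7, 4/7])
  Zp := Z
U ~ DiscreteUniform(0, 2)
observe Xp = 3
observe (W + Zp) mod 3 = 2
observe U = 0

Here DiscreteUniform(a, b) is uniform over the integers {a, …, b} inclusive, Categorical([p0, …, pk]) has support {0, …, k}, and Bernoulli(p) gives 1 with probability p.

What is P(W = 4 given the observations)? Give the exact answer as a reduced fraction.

P(W = 4 | obs) = 4/31

Enumerate traces; 4 have nonzero weight after conditioning:
  (Y=0, X=2, W=2, Z=0, U=0) weight 1/630
  (Y=0, X=2, W=2, Z=3, U=0) weight 2/315
  (Y=0, X=2, W=3, Z=1, U=0) weight 1/360
  (Y=0, X=2, W=4, Z=1, U=0) weight 1/630
Group by W:
  weight(W=2) = 1/126
  weight(W=3) = 1/360
  weight(W=4) = 1/630
Total weight = 1/126 + 1/360 + 1/630 = 31/2520
P(W=2 | obs) = 1/126 / 31/2520 = 20/31
P(W=3 | obs) = 1/360 / 31/2520 = 7/31
P(W=4 | obs) = 1/630 / 31/2520 = 4/31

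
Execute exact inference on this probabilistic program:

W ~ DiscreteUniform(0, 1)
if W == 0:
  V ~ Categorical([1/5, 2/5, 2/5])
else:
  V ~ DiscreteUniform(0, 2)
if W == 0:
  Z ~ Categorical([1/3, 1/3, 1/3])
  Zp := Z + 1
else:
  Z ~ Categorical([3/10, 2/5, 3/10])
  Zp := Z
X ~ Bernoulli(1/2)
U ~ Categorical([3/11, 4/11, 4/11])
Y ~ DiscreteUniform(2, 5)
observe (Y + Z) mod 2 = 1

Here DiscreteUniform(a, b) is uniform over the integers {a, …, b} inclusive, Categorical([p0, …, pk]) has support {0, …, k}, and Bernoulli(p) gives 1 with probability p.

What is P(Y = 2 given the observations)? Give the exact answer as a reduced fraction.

P(Y = 2 | obs) = 11/60

Enumerate traces; 216 have nonzero weight after conditioning:
  (W=0, V=0, Z=0, X=0, U=0, Y=3) weight 1/880
  (W=0, V=0, Z=0, X=0, U=0, Y=5) weight 1/880
  (W=0, V=0, Z=0, X=0, U=1, Y=3) weight 1/660
  (W=0, V=0, Z=0, X=0, U=1, Y=5) weight 1/660
  (W=0, V=0, Z=0, X=0, U=2, Y=3) weight 1/660
  (W=0, V=0, Z=0, X=0, U=2, Y=5) weight 1/660
  (W=0, V=0, Z=0, X=1, U=0, Y=3) weight 1/880
  (W=0, V=0, Z=0, X=1, U=0, Y=5) weight 1/880
  (W=0, V=0, Z=1, X=0, U=0, Y=2) weight 1/880
  (W=0, V=0, Z=1, X=0, U=0, Y=4) weight 1/880
  … 206 more
Group by Y:
  weight(Y=2) = 11/120
  weight(Y=3) = 19/120
  weight(Y=4) = 11/120
  weight(Y=5) = 19/120
Total weight = 11/120 + 19/120 + 11/120 + 19/120 = 1/2
P(Y=2 | obs) = 11/120 / 1/2 = 11/60
P(Y=3 | obs) = 19/120 / 1/2 = 19/60
P(Y=4 | obs) = 11/120 / 1/2 = 11/60
P(Y=5 | obs) = 19/120 / 1/2 = 19/60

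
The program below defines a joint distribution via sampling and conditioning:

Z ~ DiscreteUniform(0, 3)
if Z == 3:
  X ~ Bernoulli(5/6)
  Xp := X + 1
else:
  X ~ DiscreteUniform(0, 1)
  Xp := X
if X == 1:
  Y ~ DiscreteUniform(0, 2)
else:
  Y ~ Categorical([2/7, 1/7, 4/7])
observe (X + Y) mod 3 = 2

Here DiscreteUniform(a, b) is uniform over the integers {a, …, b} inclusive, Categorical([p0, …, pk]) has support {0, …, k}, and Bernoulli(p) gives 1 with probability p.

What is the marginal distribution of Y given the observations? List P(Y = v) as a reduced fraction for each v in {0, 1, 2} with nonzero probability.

Enumerate traces; 8 have nonzero weight after conditioning:
  (Z=0, X=0, Y=2) weight 1/14
  (Z=0, X=1, Y=1) weight 1/24
  (Z=1, X=0, Y=2) weight 1/14
  (Z=1, X=1, Y=1) weight 1/24
  (Z=2, X=0, Y=2) weight 1/14
  (Z=2, X=1, Y=1) weight 1/24
  (Z=3, X=0, Y=2) weight 1/42
  (Z=3, X=1, Y=1) weight 5/72
Group by Y:
  weight(Y=1) = 7/36
  weight(Y=2) = 5/21
Total weight = 7/36 + 5/21 = 109/252
P(Y=1 | obs) = 7/36 / 109/252 = 49/109
P(Y=2 | obs) = 5/21 / 109/252 = 60/109

P(Y=1) = 49/109, P(Y=2) = 60/109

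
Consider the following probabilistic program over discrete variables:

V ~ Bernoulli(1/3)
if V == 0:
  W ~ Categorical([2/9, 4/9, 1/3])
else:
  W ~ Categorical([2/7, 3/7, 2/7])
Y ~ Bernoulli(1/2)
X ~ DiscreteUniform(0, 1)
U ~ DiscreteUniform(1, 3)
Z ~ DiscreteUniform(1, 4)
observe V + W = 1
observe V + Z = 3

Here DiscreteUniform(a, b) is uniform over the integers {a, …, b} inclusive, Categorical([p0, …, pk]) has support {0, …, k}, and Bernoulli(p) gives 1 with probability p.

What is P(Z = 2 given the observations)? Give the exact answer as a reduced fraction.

P(Z = 2 | obs) = 9/37

Enumerate traces; 24 have nonzero weight after conditioning:
  (V=0, W=1, Y=0, X=0, U=1, Z=3) weight 1/162
  (V=0, W=1, Y=0, X=0, U=2, Z=3) weight 1/162
  (V=0, W=1, Y=0, X=0, U=3, Z=3) weight 1/162
  (V=0, W=1, Y=0, X=1, U=1, Z=3) weight 1/162
  (V=0, W=1, Y=0, X=1, U=2, Z=3) weight 1/162
  (V=0, W=1, Y=0, X=1, U=3, Z=3) weight 1/162
  (V=0, W=1, Y=1, X=0, U=1, Z=3) weight 1/162
  (V=0, W=1, Y=1, X=0, U=2, Z=3) weight 1/162
  (V=1, W=0, Y=0, X=0, U=1, Z=2) weight 1/504
  … 15 more
Group by Z:
  weight(Z=2) = 1/42
  weight(Z=3) = 2/27
Total weight = 1/42 + 2/27 = 37/378
P(Z=2 | obs) = 1/42 / 37/378 = 9/37
P(Z=3 | obs) = 2/27 / 37/378 = 28/37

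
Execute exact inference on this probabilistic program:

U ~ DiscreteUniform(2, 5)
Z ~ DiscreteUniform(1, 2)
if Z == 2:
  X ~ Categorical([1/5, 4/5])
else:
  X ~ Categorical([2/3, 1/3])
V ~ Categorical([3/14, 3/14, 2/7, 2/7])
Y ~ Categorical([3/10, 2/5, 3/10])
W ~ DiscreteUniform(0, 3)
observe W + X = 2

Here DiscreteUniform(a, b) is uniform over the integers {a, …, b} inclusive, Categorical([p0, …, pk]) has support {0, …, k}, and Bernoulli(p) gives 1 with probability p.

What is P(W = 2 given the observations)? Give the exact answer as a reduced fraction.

P(W = 2 | obs) = 13/30

Enumerate traces; 192 have nonzero weight after conditioning:
  (U=2, Z=1, X=0, V=0, Y=0, W=2) weight 3/2240
  (U=2, Z=1, X=0, V=0, Y=1, W=2) weight 1/560
  (U=2, Z=1, X=0, V=0, Y=2, W=2) weight 3/2240
  (U=2, Z=1, X=0, V=1, Y=0, W=2) weight 3/2240
  (U=2, Z=1, X=0, V=1, Y=1, W=2) weight 1/560
  (U=2, Z=1, X=0, V=1, Y=2, W=2) weight 3/2240
  (U=2, Z=1, X=0, V=2, Y=0, W=2) weight 1/560
  (U=2, Z=1, X=0, V=2, Y=1, W=2) weight 1/420
  (U=2, Z=1, X=1, V=0, Y=0, W=1) weight 3/4480
  … 183 more
Group by W:
  weight(W=1) = 17/120
  weight(W=2) = 13/120
Total weight = 17/120 + 13/120 = 1/4
P(W=1 | obs) = 17/120 / 1/4 = 17/30
P(W=2 | obs) = 13/120 / 1/4 = 13/30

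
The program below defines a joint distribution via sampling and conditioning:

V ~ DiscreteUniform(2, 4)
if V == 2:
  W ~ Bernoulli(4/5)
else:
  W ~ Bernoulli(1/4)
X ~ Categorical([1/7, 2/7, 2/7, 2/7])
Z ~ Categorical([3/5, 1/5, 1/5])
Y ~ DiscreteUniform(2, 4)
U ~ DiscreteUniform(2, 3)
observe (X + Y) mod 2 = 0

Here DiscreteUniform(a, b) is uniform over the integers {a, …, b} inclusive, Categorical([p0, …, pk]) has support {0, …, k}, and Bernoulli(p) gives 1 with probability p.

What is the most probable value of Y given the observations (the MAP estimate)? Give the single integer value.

Enumerate traces; 216 have nonzero weight after conditioning:
  (V=2, W=0, X=0, Z=0, Y=2, U=2) weight 1/1050
  (V=2, W=0, X=0, Z=0, Y=2, U=3) weight 1/1050
  (V=2, W=0, X=0, Z=0, Y=4, U=2) weight 1/1050
  (V=2, W=0, X=0, Z=0, Y=4, U=3) weight 1/1050
  (V=2, W=0, X=0, Z=1, Y=2, U=2) weight 1/3150
  (V=2, W=0, X=0, Z=1, Y=2, U=3) weight 1/3150
  (V=2, W=0, X=0, Z=1, Y=4, U=2) weight 1/3150
  (V=2, W=0, X=0, Z=1, Y=4, U=3) weight 1/3150
  (V=2, W=0, X=1, Z=0, Y=3, U=2) weight 1/525
  … 207 more
Group by Y:
  weight(Y=2) = 1/7
  weight(Y=3) = 4/21
  weight(Y=4) = 1/7
Total weight = 1/7 + 4/21 + 1/7 = 10/21
P(Y=2 | obs) = 1/7 / 10/21 = 3/10
P(Y=3 | obs) = 4/21 / 10/21 = 2/5
P(Y=4 | obs) = 1/7 / 10/21 = 3/10
argmax = 3

argmax_v P(Y = v | obs) = 3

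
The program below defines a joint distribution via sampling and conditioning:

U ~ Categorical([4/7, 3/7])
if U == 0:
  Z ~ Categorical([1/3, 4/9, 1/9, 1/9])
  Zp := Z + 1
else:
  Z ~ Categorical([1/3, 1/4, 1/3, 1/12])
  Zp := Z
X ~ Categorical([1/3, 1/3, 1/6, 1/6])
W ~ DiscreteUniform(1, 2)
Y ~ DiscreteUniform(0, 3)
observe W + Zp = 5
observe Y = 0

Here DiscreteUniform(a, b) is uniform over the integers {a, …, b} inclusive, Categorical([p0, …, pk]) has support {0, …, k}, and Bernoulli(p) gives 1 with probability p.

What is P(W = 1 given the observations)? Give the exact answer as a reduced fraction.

Enumerate traces; 12 have nonzero weight after conditioning:
  (U=0, Z=2, X=0, W=2, Y=0) weight 1/378
  (U=0, Z=2, X=1, W=2, Y=0) weight 1/378
  (U=0, Z=2, X=2, W=2, Y=0) weight 1/756
  (U=0, Z=2, X=3, W=2, Y=0) weight 1/756
  (U=0, Z=3, X=0, W=1, Y=0) weight 1/378
  (U=0, Z=3, X=1, W=1, Y=0) weight 1/378
  (U=0, Z=3, X=2, W=1, Y=0) weight 1/756
  (U=0, Z=3, X=3, W=1, Y=0) weight 1/756
  … 4 more
Group by W:
  weight(W=1) = 1/126
  weight(W=2) = 25/2016
Total weight = 1/126 + 25/2016 = 41/2016
P(W=1 | obs) = 1/126 / 41/2016 = 16/41
P(W=2 | obs) = 25/2016 / 41/2016 = 25/41

P(W = 1 | obs) = 16/41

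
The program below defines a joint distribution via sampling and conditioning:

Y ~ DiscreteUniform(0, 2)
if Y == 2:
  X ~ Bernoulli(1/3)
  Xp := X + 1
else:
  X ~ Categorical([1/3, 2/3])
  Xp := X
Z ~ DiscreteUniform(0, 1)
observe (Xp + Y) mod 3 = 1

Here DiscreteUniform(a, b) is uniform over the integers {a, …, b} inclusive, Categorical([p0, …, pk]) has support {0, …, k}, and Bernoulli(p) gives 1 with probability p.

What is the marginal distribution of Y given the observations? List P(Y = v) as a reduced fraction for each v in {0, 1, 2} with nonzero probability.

P(Y=0) = 1/2, P(Y=1) = 1/4, P(Y=2) = 1/4

Enumerate traces; 6 have nonzero weight after conditioning:
  (Y=0, X=1, Z=0) weight 1/9
  (Y=0, X=1, Z=1) weight 1/9
  (Y=1, X=0, Z=0) weight 1/18
  (Y=1, X=0, Z=1) weight 1/18
  (Y=2, X=1, Z=0) weight 1/18
  (Y=2, X=1, Z=1) weight 1/18
Group by Y:
  weight(Y=0) = 2/9
  weight(Y=1) = 1/9
  weight(Y=2) = 1/9
Total weight = 2/9 + 1/9 + 1/9 = 4/9
P(Y=0 | obs) = 2/9 / 4/9 = 1/2
P(Y=1 | obs) = 1/9 / 4/9 = 1/4
P(Y=2 | obs) = 1/9 / 4/9 = 1/4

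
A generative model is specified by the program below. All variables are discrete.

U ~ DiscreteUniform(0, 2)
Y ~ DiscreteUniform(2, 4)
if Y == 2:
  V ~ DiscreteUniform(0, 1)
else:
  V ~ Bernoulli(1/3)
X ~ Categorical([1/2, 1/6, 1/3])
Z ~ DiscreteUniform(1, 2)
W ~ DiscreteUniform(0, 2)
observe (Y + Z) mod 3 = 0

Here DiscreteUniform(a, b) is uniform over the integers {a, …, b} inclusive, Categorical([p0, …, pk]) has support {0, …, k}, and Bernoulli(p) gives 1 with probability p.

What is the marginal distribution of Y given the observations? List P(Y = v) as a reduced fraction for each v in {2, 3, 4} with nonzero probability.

P(Y=2) = 1/2, P(Y=4) = 1/2

Enumerate traces; 108 have nonzero weight after conditioning:
  (U=0, Y=2, V=0, X=0, Z=1, W=0) weight 1/216
  (U=0, Y=2, V=0, X=0, Z=1, W=1) weight 1/216
  (U=0, Y=2, V=0, X=0, Z=1, W=2) weight 1/216
  (U=0, Y=2, V=0, X=1, Z=1, W=0) weight 1/648
  (U=0, Y=2, V=0, X=1, Z=1, W=1) weight 1/648
  (U=0, Y=2, V=0, X=1, Z=1, W=2) weight 1/648
  (U=0, Y=2, V=0, X=2, Z=1, W=0) weight 1/324
  (U=0, Y=2, V=0, X=2, Z=1, W=1) weight 1/324
  (U=0, Y=4, V=0, X=0, Z=2, W=0) weight 1/162
  … 99 more
Group by Y:
  weight(Y=2) = 1/6
  weight(Y=4) = 1/6
Total weight = 1/6 + 1/6 = 1/3
P(Y=2 | obs) = 1/6 / 1/3 = 1/2
P(Y=4 | obs) = 1/6 / 1/3 = 1/2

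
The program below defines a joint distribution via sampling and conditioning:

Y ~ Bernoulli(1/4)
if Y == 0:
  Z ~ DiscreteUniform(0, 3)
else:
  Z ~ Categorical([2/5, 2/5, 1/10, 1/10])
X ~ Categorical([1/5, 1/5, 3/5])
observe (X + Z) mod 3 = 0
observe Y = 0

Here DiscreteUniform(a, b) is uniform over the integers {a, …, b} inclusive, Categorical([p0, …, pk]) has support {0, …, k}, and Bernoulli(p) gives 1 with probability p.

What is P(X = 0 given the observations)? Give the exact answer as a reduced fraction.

P(X = 0 | obs) = 1/3

Enumerate traces; 4 have nonzero weight after conditioning:
  (Y=0, Z=0, X=0) weight 3/80
  (Y=0, Z=1, X=2) weight 9/80
  (Y=0, Z=2, X=1) weight 3/80
  (Y=0, Z=3, X=0) weight 3/80
Group by X:
  weight(X=0) = 3/40
  weight(X=1) = 3/80
  weight(X=2) = 9/80
Total weight = 3/40 + 3/80 + 9/80 = 9/40
P(X=0 | obs) = 3/40 / 9/40 = 1/3
P(X=1 | obs) = 3/80 / 9/40 = 1/6
P(X=2 | obs) = 9/80 / 9/40 = 1/2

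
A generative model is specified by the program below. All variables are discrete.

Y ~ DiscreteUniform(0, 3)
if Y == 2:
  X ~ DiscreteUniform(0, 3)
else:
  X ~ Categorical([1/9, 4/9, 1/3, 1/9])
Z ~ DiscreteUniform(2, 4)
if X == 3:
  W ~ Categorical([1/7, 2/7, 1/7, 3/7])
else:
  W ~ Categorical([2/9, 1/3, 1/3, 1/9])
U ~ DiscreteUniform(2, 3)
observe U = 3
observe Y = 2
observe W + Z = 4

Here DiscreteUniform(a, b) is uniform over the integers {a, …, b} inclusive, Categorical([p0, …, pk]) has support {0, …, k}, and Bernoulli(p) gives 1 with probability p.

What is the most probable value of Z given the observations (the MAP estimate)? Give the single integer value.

argmax_v P(Z = v | obs) = 3

Enumerate traces; 12 have nonzero weight after conditioning:
  (Y=2, X=0, Z=2, W=2, U=3) weight 1/288
  (Y=2, X=0, Z=3, W=1, U=3) weight 1/288
  (Y=2, X=0, Z=4, W=0, U=3) weight 1/432
  (Y=2, X=1, Z=2, W=2, U=3) weight 1/288
  (Y=2, X=1, Z=3, W=1, U=3) weight 1/288
  (Y=2, X=1, Z=4, W=0, U=3) weight 1/432
  (Y=2, X=2, Z=2, W=2, U=3) weight 1/288
  (Y=2, X=2, Z=3, W=1, U=3) weight 1/288
  … 4 more
Group by Z:
  weight(Z=2) = 1/84
  weight(Z=3) = 3/224
  weight(Z=4) = 17/2016
Total weight = 1/84 + 3/224 + 17/2016 = 17/504
P(Z=2 | obs) = 1/84 / 17/504 = 6/17
P(Z=3 | obs) = 3/224 / 17/504 = 27/68
P(Z=4 | obs) = 17/2016 / 17/504 = 1/4
argmax = 3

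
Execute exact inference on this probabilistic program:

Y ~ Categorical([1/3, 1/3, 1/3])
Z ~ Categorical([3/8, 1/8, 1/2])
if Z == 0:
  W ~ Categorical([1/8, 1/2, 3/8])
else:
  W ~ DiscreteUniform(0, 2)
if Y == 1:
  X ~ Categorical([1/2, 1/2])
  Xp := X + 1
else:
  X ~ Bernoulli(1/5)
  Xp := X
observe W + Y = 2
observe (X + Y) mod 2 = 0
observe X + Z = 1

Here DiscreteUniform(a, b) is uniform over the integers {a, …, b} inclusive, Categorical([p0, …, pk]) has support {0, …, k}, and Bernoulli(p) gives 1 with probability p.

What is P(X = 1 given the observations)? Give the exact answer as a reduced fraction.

Enumerate traces; 3 have nonzero weight after conditioning:
  (Y=0, Z=1, W=2, X=0) weight 1/90
  (Y=1, Z=0, W=1, X=1) weight 1/32
  (Y=2, Z=1, W=0, X=0) weight 1/90
Group by X:
  weight(X=0) = 1/45
  weight(X=1) = 1/32
Total weight = 1/45 + 1/32 = 77/1440
P(X=0 | obs) = 1/45 / 77/1440 = 32/77
P(X=1 | obs) = 1/32 / 77/1440 = 45/77

P(X = 1 | obs) = 45/77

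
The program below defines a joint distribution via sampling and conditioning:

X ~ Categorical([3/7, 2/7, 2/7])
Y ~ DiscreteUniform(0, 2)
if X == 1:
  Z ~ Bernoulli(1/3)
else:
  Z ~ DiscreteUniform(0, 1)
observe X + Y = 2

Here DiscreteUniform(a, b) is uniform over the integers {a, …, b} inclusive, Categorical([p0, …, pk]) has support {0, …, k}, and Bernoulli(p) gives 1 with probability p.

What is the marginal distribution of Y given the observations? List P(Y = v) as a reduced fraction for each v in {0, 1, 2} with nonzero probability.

Enumerate traces; 6 have nonzero weight after conditioning:
  (X=0, Y=2, Z=0) weight 1/14
  (X=0, Y=2, Z=1) weight 1/14
  (X=1, Y=1, Z=0) weight 4/63
  (X=1, Y=1, Z=1) weight 2/63
  (X=2, Y=0, Z=0) weight 1/21
  (X=2, Y=0, Z=1) weight 1/21
Group by Y:
  weight(Y=0) = 2/21
  weight(Y=1) = 2/21
  weight(Y=2) = 1/7
Total weight = 2/21 + 2/21 + 1/7 = 1/3
P(Y=0 | obs) = 2/21 / 1/3 = 2/7
P(Y=1 | obs) = 2/21 / 1/3 = 2/7
P(Y=2 | obs) = 1/7 / 1/3 = 3/7

P(Y=0) = 2/7, P(Y=1) = 2/7, P(Y=2) = 3/7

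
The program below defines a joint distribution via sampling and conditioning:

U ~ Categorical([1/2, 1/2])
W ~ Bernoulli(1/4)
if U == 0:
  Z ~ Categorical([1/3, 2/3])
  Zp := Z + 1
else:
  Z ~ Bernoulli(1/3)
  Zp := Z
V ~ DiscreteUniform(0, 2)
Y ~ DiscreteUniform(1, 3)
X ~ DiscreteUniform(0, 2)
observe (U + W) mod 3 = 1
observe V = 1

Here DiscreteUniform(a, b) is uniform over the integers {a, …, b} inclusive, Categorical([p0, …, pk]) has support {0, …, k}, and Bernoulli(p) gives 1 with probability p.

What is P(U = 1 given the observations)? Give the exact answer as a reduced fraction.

Enumerate traces; 36 have nonzero weight after conditioning:
  (U=0, W=1, Z=0, V=1, Y=1, X=0) weight 1/648
  (U=0, W=1, Z=0, V=1, Y=1, X=1) weight 1/648
  (U=0, W=1, Z=0, V=1, Y=1, X=2) weight 1/648
  (U=0, W=1, Z=0, V=1, Y=2, X=0) weight 1/648
  (U=0, W=1, Z=0, V=1, Y=2, X=1) weight 1/648
  (U=0, W=1, Z=0, V=1, Y=2, X=2) weight 1/648
  (U=0, W=1, Z=0, V=1, Y=3, X=0) weight 1/648
  (U=0, W=1, Z=0, V=1, Y=3, X=1) weight 1/648
  (U=1, W=0, Z=0, V=1, Y=1, X=0) weight 1/108
  … 27 more
Group by U:
  weight(U=0) = 1/24
  weight(U=1) = 1/8
Total weight = 1/24 + 1/8 = 1/6
P(U=0 | obs) = 1/24 / 1/6 = 1/4
P(U=1 | obs) = 1/8 / 1/6 = 3/4

P(U = 1 | obs) = 3/4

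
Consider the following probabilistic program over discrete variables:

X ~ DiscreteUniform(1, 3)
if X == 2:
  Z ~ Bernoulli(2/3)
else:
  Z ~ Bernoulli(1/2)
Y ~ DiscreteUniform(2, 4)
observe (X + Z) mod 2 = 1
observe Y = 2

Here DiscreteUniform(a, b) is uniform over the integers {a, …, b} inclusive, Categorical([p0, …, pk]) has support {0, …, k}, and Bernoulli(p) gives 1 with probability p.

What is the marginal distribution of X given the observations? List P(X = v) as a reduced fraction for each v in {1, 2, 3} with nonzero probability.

Enumerate traces; 3 have nonzero weight after conditioning:
  (X=1, Z=0, Y=2) weight 1/18
  (X=2, Z=1, Y=2) weight 2/27
  (X=3, Z=0, Y=2) weight 1/18
Group by X:
  weight(X=1) = 1/18
  weight(X=2) = 2/27
  weight(X=3) = 1/18
Total weight = 1/18 + 2/27 + 1/18 = 5/27
P(X=1 | obs) = 1/18 / 5/27 = 3/10
P(X=2 | obs) = 2/27 / 5/27 = 2/5
P(X=3 | obs) = 1/18 / 5/27 = 3/10

P(X=1) = 3/10, P(X=2) = 2/5, P(X=3) = 3/10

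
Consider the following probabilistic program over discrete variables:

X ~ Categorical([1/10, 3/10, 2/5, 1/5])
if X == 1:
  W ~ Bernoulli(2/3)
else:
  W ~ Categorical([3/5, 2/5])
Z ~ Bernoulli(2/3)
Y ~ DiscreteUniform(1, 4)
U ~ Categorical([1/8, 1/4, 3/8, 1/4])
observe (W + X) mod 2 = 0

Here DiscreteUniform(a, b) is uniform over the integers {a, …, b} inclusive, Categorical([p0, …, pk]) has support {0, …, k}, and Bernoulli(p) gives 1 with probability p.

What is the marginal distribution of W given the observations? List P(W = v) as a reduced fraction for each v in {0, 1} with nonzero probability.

Enumerate traces; 128 have nonzero weight after conditioning:
  (X=0, W=0, Z=0, Y=1, U=0) weight 1/1600
  (X=0, W=0, Z=0, Y=1, U=1) weight 1/800
  (X=0, W=0, Z=0, Y=1, U=2) weight 3/1600
  (X=0, W=0, Z=0, Y=1, U=3) weight 1/800
  (X=0, W=0, Z=0, Y=2, U=0) weight 1/1600
  (X=0, W=0, Z=0, Y=2, U=1) weight 1/800
  (X=0, W=0, Z=0, Y=2, U=2) weight 3/1600
  (X=0, W=0, Z=0, Y=2, U=3) weight 1/800
  (X=1, W=1, Z=0, Y=1, U=0) weight 1/480
  … 119 more
Group by W:
  weight(W=0) = 3/10
  weight(W=1) = 7/25
Total weight = 3/10 + 7/25 = 29/50
P(W=0 | obs) = 3/10 / 29/50 = 15/29
P(W=1 | obs) = 7/25 / 29/50 = 14/29

P(W=0) = 15/29, P(W=1) = 14/29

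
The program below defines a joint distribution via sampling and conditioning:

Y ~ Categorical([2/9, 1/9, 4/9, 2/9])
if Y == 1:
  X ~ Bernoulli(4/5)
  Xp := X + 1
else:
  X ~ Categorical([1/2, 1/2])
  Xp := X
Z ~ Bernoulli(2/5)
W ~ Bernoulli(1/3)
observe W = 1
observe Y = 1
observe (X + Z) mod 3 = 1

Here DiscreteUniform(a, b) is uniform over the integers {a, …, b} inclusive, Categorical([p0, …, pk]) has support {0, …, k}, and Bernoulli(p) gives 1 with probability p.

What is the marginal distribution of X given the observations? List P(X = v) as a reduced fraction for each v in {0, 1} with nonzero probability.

Enumerate traces; 2 have nonzero weight after conditioning:
  (Y=1, X=0, Z=1, W=1) weight 2/675
  (Y=1, X=1, Z=0, W=1) weight 4/225
Group by X:
  weight(X=0) = 2/675
  weight(X=1) = 4/225
Total weight = 2/675 + 4/225 = 14/675
P(X=0 | obs) = 2/675 / 14/675 = 1/7
P(X=1 | obs) = 4/225 / 14/675 = 6/7

P(X=0) = 1/7, P(X=1) = 6/7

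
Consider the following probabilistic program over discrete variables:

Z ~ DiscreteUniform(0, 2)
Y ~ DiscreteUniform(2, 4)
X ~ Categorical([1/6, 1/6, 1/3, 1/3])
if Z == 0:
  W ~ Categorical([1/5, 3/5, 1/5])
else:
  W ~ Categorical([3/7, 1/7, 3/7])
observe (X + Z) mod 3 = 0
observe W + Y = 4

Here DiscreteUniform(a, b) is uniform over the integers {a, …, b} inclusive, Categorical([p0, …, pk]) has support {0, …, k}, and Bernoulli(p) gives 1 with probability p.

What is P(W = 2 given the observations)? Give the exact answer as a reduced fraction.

Enumerate traces; 12 have nonzero weight after conditioning:
  (Z=0, Y=2, X=0, W=2) weight 1/270
  (Z=0, Y=2, X=3, W=2) weight 1/135
  (Z=0, Y=3, X=0, W=1) weight 1/90
  (Z=0, Y=3, X=3, W=1) weight 1/45
  (Z=0, Y=4, X=0, W=0) weight 1/270
  (Z=0, Y=4, X=3, W=0) weight 1/135
  (Z=1, Y=2, X=2, W=2) weight 1/63
  (Z=1, Y=3, X=2, W=1) weight 1/189
  … 4 more
Group by W:
  weight(W=0) = 11/315
  weight(W=1) = 13/315
  weight(W=2) = 11/315
Total weight = 11/315 + 13/315 + 11/315 = 1/9
P(W=0 | obs) = 11/315 / 1/9 = 11/35
P(W=1 | obs) = 13/315 / 1/9 = 13/35
P(W=2 | obs) = 11/315 / 1/9 = 11/35

P(W = 2 | obs) = 11/35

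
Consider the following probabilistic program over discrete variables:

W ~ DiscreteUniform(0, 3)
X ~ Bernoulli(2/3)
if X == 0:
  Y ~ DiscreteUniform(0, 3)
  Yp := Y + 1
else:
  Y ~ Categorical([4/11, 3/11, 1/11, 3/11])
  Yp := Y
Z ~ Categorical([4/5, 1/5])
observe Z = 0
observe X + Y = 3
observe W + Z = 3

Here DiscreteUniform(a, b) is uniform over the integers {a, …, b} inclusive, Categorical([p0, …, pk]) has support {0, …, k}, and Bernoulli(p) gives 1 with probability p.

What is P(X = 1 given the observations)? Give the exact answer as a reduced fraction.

Enumerate traces; 2 have nonzero weight after conditioning:
  (W=3, X=0, Y=3, Z=0) weight 1/60
  (W=3, X=1, Y=2, Z=0) weight 2/165
Group by X:
  weight(X=0) = 1/60
  weight(X=1) = 2/165
Total weight = 1/60 + 2/165 = 19/660
P(X=0 | obs) = 1/60 / 19/660 = 11/19
P(X=1 | obs) = 2/165 / 19/660 = 8/19

P(X = 1 | obs) = 8/19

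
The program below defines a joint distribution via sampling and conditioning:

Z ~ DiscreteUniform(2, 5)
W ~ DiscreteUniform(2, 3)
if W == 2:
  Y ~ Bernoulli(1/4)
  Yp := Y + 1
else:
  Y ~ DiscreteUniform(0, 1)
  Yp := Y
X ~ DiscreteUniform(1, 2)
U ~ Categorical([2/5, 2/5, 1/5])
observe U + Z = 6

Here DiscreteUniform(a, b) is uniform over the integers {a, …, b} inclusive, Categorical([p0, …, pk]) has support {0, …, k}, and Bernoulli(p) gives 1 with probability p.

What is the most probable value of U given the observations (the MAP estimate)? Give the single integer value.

argmax_v P(U = v | obs) = 1

Enumerate traces; 16 have nonzero weight after conditioning:
  (Z=4, W=2, Y=0, X=1, U=2) weight 3/320
  (Z=4, W=2, Y=0, X=2, U=2) weight 3/320
  (Z=4, W=2, Y=1, X=1, U=2) weight 1/320
  (Z=4, W=2, Y=1, X=2, U=2) weight 1/320
  (Z=4, W=3, Y=0, X=1, U=2) weight 1/160
  (Z=4, W=3, Y=0, X=2, U=2) weight 1/160
  (Z=4, W=3, Y=1, X=1, U=2) weight 1/160
  (Z=4, W=3, Y=1, X=2, U=2) weight 1/160
  (Z=5, W=2, Y=0, X=1, U=1) weight 3/160
  … 7 more
Group by U:
  weight(U=1) = 1/10
  weight(U=2) = 1/20
Total weight = 1/10 + 1/20 = 3/20
P(U=1 | obs) = 1/10 / 3/20 = 2/3
P(U=2 | obs) = 1/20 / 3/20 = 1/3
argmax = 1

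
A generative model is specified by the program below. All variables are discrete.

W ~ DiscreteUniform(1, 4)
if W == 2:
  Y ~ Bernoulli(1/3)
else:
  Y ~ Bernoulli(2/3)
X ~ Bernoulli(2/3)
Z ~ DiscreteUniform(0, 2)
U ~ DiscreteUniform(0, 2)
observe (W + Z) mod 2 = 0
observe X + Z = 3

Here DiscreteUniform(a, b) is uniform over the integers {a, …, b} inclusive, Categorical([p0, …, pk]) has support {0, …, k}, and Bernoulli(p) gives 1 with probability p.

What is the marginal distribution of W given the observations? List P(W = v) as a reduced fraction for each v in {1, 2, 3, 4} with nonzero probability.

Enumerate traces; 12 have nonzero weight after conditioning:
  (W=2, Y=0, X=1, Z=2, U=0) weight 1/81
  (W=2, Y=0, X=1, Z=2, U=1) weight 1/81
  (W=2, Y=0, X=1, Z=2, U=2) weight 1/81
  (W=2, Y=1, X=1, Z=2, U=0) weight 1/162
  (W=2, Y=1, X=1, Z=2, U=1) weight 1/162
  (W=2, Y=1, X=1, Z=2, U=2) weight 1/162
  (W=4, Y=0, X=1, Z=2, U=0) weight 1/162
  (W=4, Y=0, X=1, Z=2, U=1) weight 1/162
  … 4 more
Group by W:
  weight(W=2) = 1/18
  weight(W=4) = 1/18
Total weight = 1/18 + 1/18 = 1/9
P(W=2 | obs) = 1/18 / 1/9 = 1/2
P(W=4 | obs) = 1/18 / 1/9 = 1/2

P(W=2) = 1/2, P(W=4) = 1/2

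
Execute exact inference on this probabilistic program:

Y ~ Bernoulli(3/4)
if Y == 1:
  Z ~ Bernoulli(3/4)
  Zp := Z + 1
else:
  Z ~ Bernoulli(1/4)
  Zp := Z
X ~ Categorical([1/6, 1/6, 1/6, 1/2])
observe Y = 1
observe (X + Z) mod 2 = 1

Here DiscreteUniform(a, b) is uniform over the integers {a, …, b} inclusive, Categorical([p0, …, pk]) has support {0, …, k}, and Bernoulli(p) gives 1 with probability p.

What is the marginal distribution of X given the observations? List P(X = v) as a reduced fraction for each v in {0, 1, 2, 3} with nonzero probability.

P(X=0) = 3/10, P(X=1) = 1/10, P(X=2) = 3/10, P(X=3) = 3/10

Enumerate traces; 4 have nonzero weight after conditioning:
  (Y=1, Z=0, X=1) weight 1/32
  (Y=1, Z=0, X=3) weight 3/32
  (Y=1, Z=1, X=0) weight 3/32
  (Y=1, Z=1, X=2) weight 3/32
Group by X:
  weight(X=0) = 3/32
  weight(X=1) = 1/32
  weight(X=2) = 3/32
  weight(X=3) = 3/32
Total weight = 3/32 + 1/32 + 3/32 + 3/32 = 5/16
P(X=0 | obs) = 3/32 / 5/16 = 3/10
P(X=1 | obs) = 1/32 / 5/16 = 1/10
P(X=2 | obs) = 3/32 / 5/16 = 3/10
P(X=3 | obs) = 3/32 / 5/16 = 3/10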